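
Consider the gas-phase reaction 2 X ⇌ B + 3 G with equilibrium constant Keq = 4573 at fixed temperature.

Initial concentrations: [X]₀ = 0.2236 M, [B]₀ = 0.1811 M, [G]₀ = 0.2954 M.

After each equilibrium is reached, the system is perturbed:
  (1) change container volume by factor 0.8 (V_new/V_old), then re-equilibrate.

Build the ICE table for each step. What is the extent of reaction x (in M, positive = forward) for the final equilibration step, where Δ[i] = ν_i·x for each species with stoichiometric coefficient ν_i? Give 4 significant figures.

Q₀ = 0.09337 vs Keq = 4573 ⇒ Q<K, forward
Step 1:
                  X         B         G
  init       0.2236    0.1811    0.2954
  Δ         -0.2197    0.1098    0.3295
  eq        0.00394    0.2909    0.6249
  solve Keq expr → x = 0.1098; check Q = 4573
Then change container volume by factor 0.8 (V_new/V_old).
Step 2:
                  X         B         G
  init     0.004925    0.3637    0.7811
  Δ        0.001205 -6.0241e-04 -0.001807
  eq        0.00613    0.3631    0.7793
  solve Keq expr → x = -6.0241e-04; check Q = 4573

x = -6.0241e-04 M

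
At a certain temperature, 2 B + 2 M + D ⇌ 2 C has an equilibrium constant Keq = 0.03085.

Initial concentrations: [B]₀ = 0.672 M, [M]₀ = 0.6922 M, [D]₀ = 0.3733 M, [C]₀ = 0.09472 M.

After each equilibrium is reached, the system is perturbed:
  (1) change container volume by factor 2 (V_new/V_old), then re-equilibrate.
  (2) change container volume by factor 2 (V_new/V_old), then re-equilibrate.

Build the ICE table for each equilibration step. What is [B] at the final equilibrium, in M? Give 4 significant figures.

[B]_eq = 0.1896 M

Q₀ = 0.1111 vs Keq = 0.03085 ⇒ Q>K, reverse
Step 1:
                   B          M          D          C
  init         0.672     0.6922     0.3733    0.09472
  Δ          0.03774    0.03774    0.01887   -0.03774
  eq          0.7097     0.7299     0.3922    0.05698
  solve Keq expr → x = -0.01887; check Q = 0.03085
Then change container volume by factor 2 (V_new/V_old).
Step 2:
                   B          M          D          C
  init        0.3549      0.365     0.1961    0.02849
  Δ          0.01719    0.01719   0.008596   -0.01719
  eq          0.3721     0.3822     0.2047     0.0113
  solve Keq expr → x = -0.008596; check Q = 0.03085
Then change container volume by factor 2 (V_new/V_old).
Step 3:
                   B          M          D          C
  init         0.186     0.1911     0.1023   0.005649
  Δ         0.003558   0.003558   0.001779  -0.003558
  eq          0.1896     0.1946     0.1041   0.002091
  solve Keq expr → x = -0.001779; check Q = 0.03085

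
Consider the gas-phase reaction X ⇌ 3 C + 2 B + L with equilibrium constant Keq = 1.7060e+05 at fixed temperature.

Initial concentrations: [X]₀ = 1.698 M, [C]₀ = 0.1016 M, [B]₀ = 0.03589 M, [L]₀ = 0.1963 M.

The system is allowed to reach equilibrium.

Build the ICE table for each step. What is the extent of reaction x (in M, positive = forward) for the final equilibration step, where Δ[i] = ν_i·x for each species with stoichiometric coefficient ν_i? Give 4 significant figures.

Q₀ = 1.5617e-07 vs Keq = 1.7060e+05 ⇒ Q<K, forward
Step 1:
                    X           C           B           L
  Initial       1.698      0.1016     0.03589      0.1963
  Change       -1.681       5.042       3.361       1.681
  Equil       0.01728       5.144       3.397       1.877
  solve Keq expr → x = 1.681; check Q = 1.7060e+05

x = 1.681 M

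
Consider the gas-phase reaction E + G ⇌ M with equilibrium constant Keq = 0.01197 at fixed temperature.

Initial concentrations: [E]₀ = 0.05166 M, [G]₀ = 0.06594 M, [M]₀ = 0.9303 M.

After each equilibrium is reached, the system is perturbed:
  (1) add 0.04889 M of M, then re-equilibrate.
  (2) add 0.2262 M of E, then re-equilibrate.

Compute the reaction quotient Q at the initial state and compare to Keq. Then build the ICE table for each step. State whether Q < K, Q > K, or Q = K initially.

Q₀ = 273.1; Q > K (proceeds reverse)

Q₀ = 273.1 vs Keq = 0.01197 ⇒ Q>K, reverse
Step 1:
                  E         G         M
  I         0.05166   0.06594    0.9303
  C          0.9189    0.9189   -0.9189
  E          0.9705    0.9848   0.01144
  solve Keq expr → x = -0.9189; check Q = 0.01197
Then add 0.04889 M of M.
Step 2:
                  E         G         M
  I          0.9705    0.9848   0.06033
  C         0.04775   0.04775  -0.04775
  E           1.018     1.033   0.01259
  solve Keq expr → x = -0.04775; check Q = 0.01197
Then add 0.2262 M of E.
Step 3:
                  E         G         M
  I           1.244     1.033   0.01259
  C       -0.002722 -0.002722  0.002722
  E           1.242      1.03   0.01531
  solve Keq expr → x = 0.002722; check Q = 0.01197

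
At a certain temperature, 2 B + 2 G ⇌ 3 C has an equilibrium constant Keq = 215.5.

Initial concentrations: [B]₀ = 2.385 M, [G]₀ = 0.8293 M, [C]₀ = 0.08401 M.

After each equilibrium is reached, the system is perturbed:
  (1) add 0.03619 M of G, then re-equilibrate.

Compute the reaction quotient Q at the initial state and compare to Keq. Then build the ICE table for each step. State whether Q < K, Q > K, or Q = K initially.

Q₀ = 1.5156e-04; Q < K (proceeds forward)

Q₀ = 1.5156e-04 vs Keq = 215.5 ⇒ Q<K, forward
Step 1:
                  B         G         C
  I           2.385    0.8293   0.08401
  C          -0.771    -0.771     1.156
  E           1.614   0.05831      1.24
  solve Keq expr → x = 0.3855; check Q = 215.5
Then add 0.03619 M of G.
Step 2:
                  B         G         C
  I           1.614    0.0945      1.24
  C        -0.03159  -0.03159   0.04738
  E           1.582   0.06292     1.288
  solve Keq expr → x = 0.01579; check Q = 215.5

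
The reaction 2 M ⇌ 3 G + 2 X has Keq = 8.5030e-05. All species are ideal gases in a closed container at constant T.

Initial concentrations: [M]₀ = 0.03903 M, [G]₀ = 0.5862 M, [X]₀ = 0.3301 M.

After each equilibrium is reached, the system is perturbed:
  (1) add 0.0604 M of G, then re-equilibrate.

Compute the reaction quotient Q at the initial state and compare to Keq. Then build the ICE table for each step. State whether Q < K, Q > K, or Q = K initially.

Q₀ = 14.41; Q > K (proceeds reverse)

Q₀ = 14.41 vs Keq = 8.5030e-05 ⇒ Q>K, reverse
Step 1:
                   M          G          X
  I          0.03903     0.5862     0.3301
  C           0.2838    -0.4257    -0.2838
  E           0.3228     0.1605     0.0463
  solve Keq expr → x = -0.1419; check Q = 8.5030e-05
Then add 0.0604 M of G.
Step 2:
                   M          G          X
  I           0.3228     0.2209     0.0463
  C          0.01235   -0.01852   -0.01235
  E           0.3352     0.2024    0.03395
  solve Keq expr → x = -0.006174; check Q = 8.5030e-05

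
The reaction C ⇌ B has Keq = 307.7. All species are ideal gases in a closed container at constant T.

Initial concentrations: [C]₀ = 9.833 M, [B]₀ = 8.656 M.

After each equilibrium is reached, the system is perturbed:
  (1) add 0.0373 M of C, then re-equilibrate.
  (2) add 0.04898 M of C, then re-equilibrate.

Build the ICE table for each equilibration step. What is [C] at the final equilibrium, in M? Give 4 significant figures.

Q₀ = 0.8803 vs Keq = 307.7 ⇒ Q<K, forward
Step 1:
                   C          B
  init         9.833      8.656
  Δ           -9.773      9.773
  eq         0.05989      18.43
  solve Keq expr → x = 9.773; check Q = 307.7
Then add 0.0373 M of C.
Step 2:
                   C          B
  init       0.09719      18.43
  Δ         -0.03718    0.03718
  eq         0.06001      18.47
  solve Keq expr → x = 0.03718; check Q = 307.7
Then add 0.04898 M of C.
Step 3:
                   C          B
  init         0.109      18.47
  Δ         -0.04882    0.04882
  eq         0.06017      18.52
  solve Keq expr → x = 0.04882; check Q = 307.7

[C]_eq = 0.06017 M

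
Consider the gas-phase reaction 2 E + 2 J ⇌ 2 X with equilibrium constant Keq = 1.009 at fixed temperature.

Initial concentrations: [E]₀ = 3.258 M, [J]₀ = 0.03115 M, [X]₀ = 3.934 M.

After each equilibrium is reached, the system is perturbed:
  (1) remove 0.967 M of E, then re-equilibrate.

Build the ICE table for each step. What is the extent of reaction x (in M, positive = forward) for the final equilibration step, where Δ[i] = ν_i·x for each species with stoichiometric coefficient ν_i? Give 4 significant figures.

Q₀ = 1503 vs Keq = 1.009 ⇒ Q>K, reverse
Step 1:
                  E         J         X
  init        3.258   0.03115     3.934
  Δ          0.7567    0.7567   -0.7567
  eq          4.015    0.7879     3.177
  solve Keq expr → x = -0.3784; check Q = 1.009
Then remove 0.967 M of E.
Step 2:
                  E         J         X
  init        3.048    0.7879     3.177
  Δ          0.1529    0.1529   -0.1529
  eq          3.201    0.9407     3.024
  solve Keq expr → x = -0.07643; check Q = 1.009

x = -0.07643 M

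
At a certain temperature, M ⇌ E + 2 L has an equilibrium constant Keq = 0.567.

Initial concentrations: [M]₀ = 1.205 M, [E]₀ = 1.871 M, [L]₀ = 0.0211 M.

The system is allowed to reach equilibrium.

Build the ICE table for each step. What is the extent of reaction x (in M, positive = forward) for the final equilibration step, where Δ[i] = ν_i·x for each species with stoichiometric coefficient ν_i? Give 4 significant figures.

Q₀ = 6.9128e-04 vs Keq = 0.567 ⇒ Q<K, forward
Step 1:
                  M         E         L
  Initial     1.205     1.871    0.0211
  Change    -0.2434    0.2434    0.4867
  Equil      0.9616     2.114    0.5078
  solve Keq expr → x = 0.2434; check Q = 0.567

x = 0.2434 M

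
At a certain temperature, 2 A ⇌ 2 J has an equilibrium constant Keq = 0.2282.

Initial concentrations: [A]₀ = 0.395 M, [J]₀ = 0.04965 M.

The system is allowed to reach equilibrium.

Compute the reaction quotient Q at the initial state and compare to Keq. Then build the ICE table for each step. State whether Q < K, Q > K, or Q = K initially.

Q₀ = 0.0158 vs Keq = 0.2282 ⇒ Q<K, forward
Step 1:
                    A           J
  Initial       0.395     0.04965
  Change     -0.09409     0.09409
  Equil        0.3009      0.1437
  solve Keq expr → x = 0.04705; check Q = 0.2282

Q₀ = 0.0158; Q < K (proceeds forward)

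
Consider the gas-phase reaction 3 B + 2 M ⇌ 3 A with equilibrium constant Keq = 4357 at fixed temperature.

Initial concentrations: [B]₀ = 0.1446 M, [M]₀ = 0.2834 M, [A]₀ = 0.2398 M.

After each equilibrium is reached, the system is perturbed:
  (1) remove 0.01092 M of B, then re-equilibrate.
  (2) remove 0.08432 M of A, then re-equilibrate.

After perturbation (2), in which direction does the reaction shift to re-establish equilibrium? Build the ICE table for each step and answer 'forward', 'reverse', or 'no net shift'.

Q₀ = 56.79 vs Keq = 4357 ⇒ Q<K, forward
Step 1:
                   B          M          A
  Initial     0.1446     0.2834     0.2398
  Change    -0.08981   -0.05987    0.08981
  Equil      0.05479     0.2235     0.3296
  solve Keq expr → x = 0.02994; check Q = 4357
Then remove 0.01092 M of B.
Step 2:
                   B          M          A
  Initial    0.04387     0.2235     0.3296
  Change    0.008598   0.005732  -0.008598
  Equil      0.05247     0.2293      0.321
  solve Keq expr → x = -0.002866; check Q = 4357
Then remove 0.08432 M of A.
Step 3:
                   B          M          A
  Initial    0.05247     0.2293     0.2367
  Change    -0.01108  -0.007385    0.01108
  Equil      0.04139     0.2219     0.2478
  solve Keq expr → x = 0.003693; check Q = 4357

Direction: forward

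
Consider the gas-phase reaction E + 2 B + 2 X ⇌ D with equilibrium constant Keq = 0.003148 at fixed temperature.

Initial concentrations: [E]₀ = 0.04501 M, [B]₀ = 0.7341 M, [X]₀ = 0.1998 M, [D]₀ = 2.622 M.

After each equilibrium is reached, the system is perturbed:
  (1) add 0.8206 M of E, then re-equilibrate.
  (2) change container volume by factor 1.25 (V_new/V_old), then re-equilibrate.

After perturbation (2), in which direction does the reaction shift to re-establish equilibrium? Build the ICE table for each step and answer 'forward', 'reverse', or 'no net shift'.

Direction: reverse

Q₀ = 2708 vs Keq = 0.003148 ⇒ Q>K, reverse
Step 1:
                    E           B           X           D
  init        0.04501      0.7341      0.1998       2.622
  Δ             1.626       3.252       3.252      -1.626
  eq            1.671       3.986       3.452       0.996
  solve Keq expr → x = -1.626; check Q = 0.003148
Then add 0.8206 M of E.
Step 2:
                    E           B           X           D
  init          2.492       3.986       3.452       0.996
  Δ           -0.1112     -0.2224     -0.2224      0.1112
  eq             2.38       3.764       3.229       1.107
  solve Keq expr → x = 0.1112; check Q = 0.003148
Then change container volume by factor 1.25 (V_new/V_old).
Step 3:
                    E           B           X           D
  init          1.904       3.011       2.584      0.8857
  Δ            0.1999      0.3997      0.3997     -0.1999
  eq            2.104       3.411       2.983      0.6859
  solve Keq expr → x = -0.1999; check Q = 0.003148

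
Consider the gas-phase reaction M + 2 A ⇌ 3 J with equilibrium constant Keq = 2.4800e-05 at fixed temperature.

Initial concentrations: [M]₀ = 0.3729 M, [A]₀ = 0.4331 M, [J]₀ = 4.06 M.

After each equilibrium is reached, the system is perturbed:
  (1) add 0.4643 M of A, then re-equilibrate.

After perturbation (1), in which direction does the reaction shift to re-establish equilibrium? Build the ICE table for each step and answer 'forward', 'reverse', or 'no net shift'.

Direction: forward

Q₀ = 956.8 vs Keq = 2.4800e-05 ⇒ Q>K, reverse
Step 1:
                    M           A           J
  init         0.3729      0.4331        4.06
  Δ             1.329       2.657      -3.986
  eq            1.702       3.091     0.07387
  solve Keq expr → x = -1.329; check Q = 2.4800e-05
Then add 0.4643 M of A.
Step 2:
                    M           A           J
  init          1.702       3.555     0.07387
  Δ         -0.002372   -0.004743    0.007115
  eq            1.699        3.55     0.08098
  solve Keq expr → x = 0.002372; check Q = 2.4800e-05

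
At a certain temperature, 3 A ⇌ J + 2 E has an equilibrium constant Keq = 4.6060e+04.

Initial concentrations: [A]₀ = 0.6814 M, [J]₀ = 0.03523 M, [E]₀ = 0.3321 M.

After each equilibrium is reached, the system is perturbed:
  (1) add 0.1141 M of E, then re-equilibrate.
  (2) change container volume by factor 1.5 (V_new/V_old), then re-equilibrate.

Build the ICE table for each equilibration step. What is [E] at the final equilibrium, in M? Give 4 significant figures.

Q₀ = 0.01228 vs Keq = 4.6060e+04 ⇒ Q<K, forward
Step 1:
                    A           J           E
  I            0.6814     0.03523      0.3321
  C           -0.6664      0.2221      0.4443
  E           0.01499      0.2574      0.7764
  solve Keq expr → x = 0.2221; check Q = 4.6060e+04
Then add 0.1141 M of E.
Step 2:
                    A           J           E
  I           0.01499      0.2574      0.8905
  C          0.001413 -4.7107e-04 -9.4215e-04
  E            0.0164      0.2569      0.8895
  solve Keq expr → x = -4.7107e-04; check Q = 4.6060e+04
Then change container volume by factor 1.5 (V_new/V_old).
Step 3:
                    A           J           E
  I           0.01094      0.1713       0.593
  C                 0           0           0
  E           0.01094      0.1713       0.593
  solve Keq expr → x = 0; check Q = 4.6060e+04

[E]_eq = 0.593 M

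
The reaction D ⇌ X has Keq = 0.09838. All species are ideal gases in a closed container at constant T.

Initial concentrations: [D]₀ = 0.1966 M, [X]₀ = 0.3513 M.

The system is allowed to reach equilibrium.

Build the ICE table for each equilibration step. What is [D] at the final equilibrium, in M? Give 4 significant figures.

Q₀ = 1.787 vs Keq = 0.09838 ⇒ Q>K, reverse
Step 1:
                    D           X
  init         0.1966      0.3513
  Δ            0.3022     -0.3022
  eq           0.4988     0.04907
  solve Keq expr → x = -0.3022; check Q = 0.09838

[D]_eq = 0.4988 M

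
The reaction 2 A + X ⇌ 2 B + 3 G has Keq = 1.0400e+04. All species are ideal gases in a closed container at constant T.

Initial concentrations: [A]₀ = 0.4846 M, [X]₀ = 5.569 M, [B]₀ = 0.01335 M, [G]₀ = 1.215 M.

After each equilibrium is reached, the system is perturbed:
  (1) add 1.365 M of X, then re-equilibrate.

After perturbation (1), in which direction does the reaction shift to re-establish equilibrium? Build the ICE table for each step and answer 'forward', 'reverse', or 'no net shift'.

Q₀ = 2.4443e-04 vs Keq = 1.0400e+04 ⇒ Q<K, forward
Step 1:
                    A           X           B           G
  I            0.4846       5.569     0.01335       1.215
  C            -0.479     -0.2395       0.479      0.7185
  E          0.005622        5.33      0.4923       1.933
  solve Keq expr → x = 0.2395; check Q = 1.0400e+04
Then add 1.365 M of X.
Step 2:
                    A           X           B           G
  I          0.005622       6.695      0.4923       1.933
  C       -5.9614e-04 -2.9807e-04  5.9614e-04  8.9421e-04
  E          0.005026       6.694      0.4929       1.934
  solve Keq expr → x = 2.9807e-04; check Q = 1.0400e+04

Direction: forward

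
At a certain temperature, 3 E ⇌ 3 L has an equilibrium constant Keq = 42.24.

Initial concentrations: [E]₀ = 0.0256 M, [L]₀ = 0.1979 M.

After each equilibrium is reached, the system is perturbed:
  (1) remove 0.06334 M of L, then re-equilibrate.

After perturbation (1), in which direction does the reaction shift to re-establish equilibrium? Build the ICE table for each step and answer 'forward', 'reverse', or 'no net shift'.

Q₀ = 462 vs Keq = 42.24 ⇒ Q>K, reverse
Step 1:
                  E         L
  I          0.0256    0.1979
  C         0.02426  -0.02426
  E         0.04986    0.1736
  solve Keq expr → x = -0.008086; check Q = 42.24
Then remove 0.06334 M of L.
Step 2:
                  E         L
  I         0.04986    0.1103
  C        -0.01413   0.01413
  E         0.03573    0.1244
  solve Keq expr → x = 0.00471; check Q = 42.24

Direction: forward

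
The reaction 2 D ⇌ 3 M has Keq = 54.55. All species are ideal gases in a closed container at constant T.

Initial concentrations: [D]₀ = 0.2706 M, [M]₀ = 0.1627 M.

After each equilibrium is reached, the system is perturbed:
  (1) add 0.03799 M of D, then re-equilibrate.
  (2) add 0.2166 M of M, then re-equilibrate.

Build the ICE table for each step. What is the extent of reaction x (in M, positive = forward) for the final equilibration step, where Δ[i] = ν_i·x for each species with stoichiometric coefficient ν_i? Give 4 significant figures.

x = -0.01406 M

Q₀ = 0.05882 vs Keq = 54.55 ⇒ Q<K, forward
Step 1:
                  D         M
  I          0.2706    0.1627
  C         -0.2231    0.3347
  E         0.04749    0.4974
  solve Keq expr → x = 0.1116; check Q = 54.55
Then add 0.03799 M of D.
Step 2:
                  D         M
  I         0.08548    0.4974
  C        -0.03114   0.04672
  E         0.05434    0.5441
  solve Keq expr → x = 0.01557; check Q = 54.55
Then add 0.2166 M of M.
Step 3:
                  D         M
  I         0.05434    0.7607
  C         0.02812  -0.04218
  E         0.08246    0.7185
  solve Keq expr → x = -0.01406; check Q = 54.55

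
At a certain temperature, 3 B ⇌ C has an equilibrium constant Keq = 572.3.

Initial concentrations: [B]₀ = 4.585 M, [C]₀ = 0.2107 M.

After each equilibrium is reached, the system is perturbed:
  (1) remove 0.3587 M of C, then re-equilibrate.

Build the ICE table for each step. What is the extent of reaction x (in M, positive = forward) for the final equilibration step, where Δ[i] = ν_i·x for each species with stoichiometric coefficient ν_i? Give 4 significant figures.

Q₀ = 0.002186 vs Keq = 572.3 ⇒ Q<K, forward
Step 1:
                    B           C
  Initial       4.585      0.2107
  Change       -4.441        1.48
  Equil        0.1435       1.691
  solve Keq expr → x = 1.48; check Q = 572.3
Then remove 0.3587 M of C.
Step 2:
                    B           C
  Initial      0.1435       1.332
  Change     -0.01084    0.003614
  Equil        0.1327       1.336
  solve Keq expr → x = 0.003614; check Q = 572.3

x = 0.003614 M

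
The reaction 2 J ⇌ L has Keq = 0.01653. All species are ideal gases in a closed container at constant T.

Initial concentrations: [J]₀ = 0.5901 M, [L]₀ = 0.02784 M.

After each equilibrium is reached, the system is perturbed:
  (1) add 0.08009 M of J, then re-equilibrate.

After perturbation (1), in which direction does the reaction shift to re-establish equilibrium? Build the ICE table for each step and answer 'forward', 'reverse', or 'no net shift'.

Direction: forward

Q₀ = 0.07995 vs Keq = 0.01653 ⇒ Q>K, reverse
Step 1:
                   J          L
  init        0.5901    0.02784
  Δ          0.04245   -0.02123
  eq          0.6326   0.006614
  solve Keq expr → x = -0.02123; check Q = 0.01653
Then add 0.08009 M of J.
Step 2:
                   J          L
  init        0.7126   0.006614
  Δ        -0.003402   0.001701
  eq          0.7092   0.008315
  solve Keq expr → x = 0.001701; check Q = 0.01653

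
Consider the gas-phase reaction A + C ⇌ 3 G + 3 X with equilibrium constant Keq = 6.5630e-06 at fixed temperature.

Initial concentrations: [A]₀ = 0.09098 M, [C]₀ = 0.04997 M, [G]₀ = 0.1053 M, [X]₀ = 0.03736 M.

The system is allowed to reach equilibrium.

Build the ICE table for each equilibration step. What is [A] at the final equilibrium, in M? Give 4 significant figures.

[A]_eq = 0.09286 M

Q₀ = 1.3392e-05 vs Keq = 6.5630e-06 ⇒ Q>K, reverse
Step 1:
                    A           C           G           X
  I           0.09098     0.04997      0.1053     0.03736
  C          0.001879    0.001879   -0.005638   -0.005638
  E           0.09286     0.05185     0.09966     0.03172
  solve Keq expr → x = -0.001879; check Q = 6.5630e-06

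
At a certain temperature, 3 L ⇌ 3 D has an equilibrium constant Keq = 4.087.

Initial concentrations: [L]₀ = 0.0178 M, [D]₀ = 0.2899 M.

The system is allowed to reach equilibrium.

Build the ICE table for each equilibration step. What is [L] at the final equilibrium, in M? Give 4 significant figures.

Q₀ = 4320 vs Keq = 4.087 ⇒ Q>K, reverse
Step 1:
                    L           D
  Initial      0.0178      0.2899
  Change       0.1006     -0.1006
  Equil        0.1184      0.1893
  solve Keq expr → x = -0.03353; check Q = 4.087

[L]_eq = 0.1184 M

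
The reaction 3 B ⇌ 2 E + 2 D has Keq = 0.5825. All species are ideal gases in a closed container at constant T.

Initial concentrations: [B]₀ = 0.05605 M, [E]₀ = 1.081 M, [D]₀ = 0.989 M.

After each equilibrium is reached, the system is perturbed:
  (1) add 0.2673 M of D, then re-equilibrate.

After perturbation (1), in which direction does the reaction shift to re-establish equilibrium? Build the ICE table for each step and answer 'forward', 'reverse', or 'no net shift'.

Direction: reverse

Q₀ = 6491 vs Keq = 0.5825 ⇒ Q>K, reverse
Step 1:
                   B          E          D
  init       0.05605      1.081      0.989
  Δ           0.5975    -0.3983    -0.3983
  eq          0.6535     0.6827     0.5907
  solve Keq expr → x = -0.1992; check Q = 0.5825
Then add 0.2673 M of D.
Step 2:
                   B          E          D
  init        0.6535     0.6827      0.858
  Δ           0.0939    -0.0626    -0.0626
  eq          0.7474     0.6201     0.7954
  solve Keq expr → x = -0.0313; check Q = 0.5825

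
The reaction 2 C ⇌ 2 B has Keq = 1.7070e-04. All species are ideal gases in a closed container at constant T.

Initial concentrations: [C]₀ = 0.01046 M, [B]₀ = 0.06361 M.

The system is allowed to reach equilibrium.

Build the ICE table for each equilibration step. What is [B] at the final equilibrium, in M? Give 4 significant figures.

[B]_eq = 9.5526e-04 M

Q₀ = 36.98 vs Keq = 1.7070e-04 ⇒ Q>K, reverse
Step 1:
                   C          B
  I          0.01046    0.06361
  C          0.06265   -0.06265
  E          0.07311 9.5526e-04
  solve Keq expr → x = -0.03133; check Q = 1.7070e-04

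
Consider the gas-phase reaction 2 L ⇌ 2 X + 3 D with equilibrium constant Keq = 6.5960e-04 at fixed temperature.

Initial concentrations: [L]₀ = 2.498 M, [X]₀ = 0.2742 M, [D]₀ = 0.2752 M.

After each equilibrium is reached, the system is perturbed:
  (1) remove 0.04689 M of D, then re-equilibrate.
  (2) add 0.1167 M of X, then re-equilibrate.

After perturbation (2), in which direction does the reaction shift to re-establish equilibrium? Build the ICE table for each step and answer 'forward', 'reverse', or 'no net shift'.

Q₀ = 2.5113e-04 vs Keq = 6.5960e-04 ⇒ Q<K, forward
Step 1:
                  L         X         D
  I           2.498    0.2742    0.2752
  C        -0.04339   0.04339   0.06508
  E           2.455    0.3176    0.3403
  solve Keq expr → x = 0.02169; check Q = 6.5960e-04
Then remove 0.04689 M of D.
Step 2:
                  L         X         D
  I           2.455    0.3176    0.2934
  C        -0.02069   0.02069   0.03103
  E           2.434    0.3383    0.3244
  solve Keq expr → x = 0.01034; check Q = 6.5960e-04
Then add 0.1167 M of X.
Step 3:
                  L         X         D
  I           2.434     0.455    0.3244
  C         0.02925  -0.02925  -0.04388
  E           2.463    0.4257    0.2805
  solve Keq expr → x = -0.01463; check Q = 6.5960e-04

Direction: reverse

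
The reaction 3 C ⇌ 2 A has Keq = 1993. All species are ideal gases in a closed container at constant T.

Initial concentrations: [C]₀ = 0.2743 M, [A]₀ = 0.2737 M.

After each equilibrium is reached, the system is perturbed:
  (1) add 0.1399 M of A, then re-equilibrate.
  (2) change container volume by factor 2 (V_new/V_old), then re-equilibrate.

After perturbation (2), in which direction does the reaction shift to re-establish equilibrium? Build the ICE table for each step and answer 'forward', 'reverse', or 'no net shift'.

Direction: reverse

Q₀ = 3.63 vs Keq = 1993 ⇒ Q<K, forward
Step 1:
                   C          A
  init        0.2743     0.2737
  Δ          -0.2293     0.1528
  eq         0.04503     0.4265
  solve Keq expr → x = 0.07642; check Q = 1993
Then add 0.1399 M of A.
Step 2:
                   C          A
  init       0.04503     0.5664
  Δ         0.008989  -0.005993
  eq         0.05402     0.5605
  solve Keq expr → x = -0.002996; check Q = 1993
Then change container volume by factor 2 (V_new/V_old).
Step 3:
                   C          A
  init       0.02701     0.2802
  Δ          0.00666   -0.00444
  eq         0.03367     0.2758
  solve Keq expr → x = -0.00222; check Q = 1993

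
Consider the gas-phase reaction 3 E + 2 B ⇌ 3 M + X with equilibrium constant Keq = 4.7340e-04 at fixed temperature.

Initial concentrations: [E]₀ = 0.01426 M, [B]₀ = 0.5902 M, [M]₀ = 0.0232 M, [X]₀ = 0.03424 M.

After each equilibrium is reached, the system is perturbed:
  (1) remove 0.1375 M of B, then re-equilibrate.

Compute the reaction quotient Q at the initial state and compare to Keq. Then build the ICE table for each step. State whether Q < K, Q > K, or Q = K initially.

Q₀ = 0.4233; Q > K (proceeds reverse)

Q₀ = 0.4233 vs Keq = 4.7340e-04 ⇒ Q>K, reverse
Step 1:
                   E          B          M          X
  init       0.01426     0.5902     0.0232    0.03424
  Δ          0.01743    0.01162   -0.01743   -0.00581
  eq         0.03169     0.6018   0.005769    0.02843
  solve Keq expr → x = -0.00581; check Q = 4.7340e-04
Then remove 0.1375 M of B.
Step 2:
                   E          B          M          X
  init       0.03169     0.4643   0.005769    0.02843
  Δ       7.7799e-04 5.1866e-04 -7.7799e-04 -2.5933e-04
  eq         0.03247     0.4648   0.004991    0.02817
  solve Keq expr → x = -2.5933e-04; check Q = 4.7340e-04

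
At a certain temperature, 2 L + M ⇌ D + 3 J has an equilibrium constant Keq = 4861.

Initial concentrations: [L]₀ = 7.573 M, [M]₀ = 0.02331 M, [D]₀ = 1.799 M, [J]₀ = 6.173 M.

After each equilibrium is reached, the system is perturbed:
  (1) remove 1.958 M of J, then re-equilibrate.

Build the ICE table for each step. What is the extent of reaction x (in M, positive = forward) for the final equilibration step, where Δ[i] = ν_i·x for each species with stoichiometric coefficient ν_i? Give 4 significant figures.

Q₀ = 316.5 vs Keq = 4861 ⇒ Q<K, forward
Step 1:
                  L         M         D         J
  Initial     7.573   0.02331     1.799     6.173
  Change   -0.04341  -0.02171   0.02171   0.06512
  Equil        7.53  0.001604     1.821     6.238
  solve Keq expr → x = 0.02171; check Q = 4861
Then remove 1.958 M of J.
Step 2:
                  L         M         D         J
  Initial      7.53  0.001604     1.821      4.28
  Change  -0.002168 -0.001084  0.001084  0.003252
  Equil       7.527 5.1980e-04     1.822     4.283
  solve Keq expr → x = 0.001084; check Q = 4861

x = 0.001084 M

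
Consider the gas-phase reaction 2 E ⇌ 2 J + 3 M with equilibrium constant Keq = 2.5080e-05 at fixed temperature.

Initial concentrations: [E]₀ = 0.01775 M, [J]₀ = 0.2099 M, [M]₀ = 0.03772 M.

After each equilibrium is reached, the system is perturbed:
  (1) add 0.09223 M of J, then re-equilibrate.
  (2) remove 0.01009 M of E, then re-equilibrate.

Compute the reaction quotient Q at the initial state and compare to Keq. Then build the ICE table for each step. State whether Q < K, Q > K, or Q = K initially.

Q₀ = 0.007505; Q > K (proceeds reverse)

Q₀ = 0.007505 vs Keq = 2.5080e-05 ⇒ Q>K, reverse
Step 1:
                    E           J           M
  I           0.01775      0.2099     0.03772
  C           0.01868    -0.01868    -0.02803
  E           0.03643      0.1912    0.009693
  solve Keq expr → x = -0.009342; check Q = 2.5080e-05
Then add 0.09223 M of J.
Step 2:
                    E           J           M
  I           0.03643      0.2834    0.009693
  C          0.001353   -0.001353   -0.002029
  E           0.03779      0.2821    0.007663
  solve Keq expr → x = -6.7643e-04; check Q = 2.5080e-05
Then remove 0.01009 M of E.
Step 3:
                    E           J           M
  I            0.0277      0.2821    0.007663
  C        8.6132e-04 -8.6132e-04   -0.001292
  E           0.02856      0.2812    0.006371
  solve Keq expr → x = -4.3066e-04; check Q = 2.5080e-05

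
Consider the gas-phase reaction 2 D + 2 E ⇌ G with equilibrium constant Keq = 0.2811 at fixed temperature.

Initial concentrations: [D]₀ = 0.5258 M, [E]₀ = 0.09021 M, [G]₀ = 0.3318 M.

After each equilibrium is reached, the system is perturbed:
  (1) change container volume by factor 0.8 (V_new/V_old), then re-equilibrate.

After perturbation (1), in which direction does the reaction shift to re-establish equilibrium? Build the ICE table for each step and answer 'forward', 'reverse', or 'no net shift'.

Q₀ = 147.5 vs Keq = 0.2811 ⇒ Q>K, reverse
Step 1:
                    D           E           G
  init         0.5258     0.09021      0.3318
  Δ            0.4793      0.4793     -0.2397
  eq            1.005      0.5696     0.09213
  solve Keq expr → x = -0.2397; check Q = 0.2811
Then change container volume by factor 0.8 (V_new/V_old).
Step 2:
                    D           E           G
  init          1.256      0.7119      0.1152
  Δ          -0.08016    -0.08016     0.04008
  eq            1.176      0.6318      0.1552
  solve Keq expr → x = 0.04008; check Q = 0.2811

Direction: forward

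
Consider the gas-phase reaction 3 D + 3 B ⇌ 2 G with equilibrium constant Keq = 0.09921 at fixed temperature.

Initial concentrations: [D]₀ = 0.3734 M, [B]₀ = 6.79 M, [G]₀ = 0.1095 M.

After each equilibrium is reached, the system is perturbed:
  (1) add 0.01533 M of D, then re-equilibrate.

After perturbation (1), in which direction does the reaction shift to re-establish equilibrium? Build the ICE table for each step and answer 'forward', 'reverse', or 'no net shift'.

Q₀ = 7.3569e-04 vs Keq = 0.09921 ⇒ Q<K, forward
Step 1:
                    D           B           G
  init         0.3734        6.79      0.1095
  Δ           -0.2366     -0.2366      0.1578
  eq           0.1368       6.553      0.2673
  solve Keq expr → x = 0.07888; check Q = 0.09921
Then add 0.01533 M of D.
Step 2:
                    D           B           G
  init         0.1521       6.553      0.2673
  Δ          -0.01229    -0.01229    0.008192
  eq           0.1398       6.541      0.2754
  solve Keq expr → x = 0.004096; check Q = 0.09921

Direction: forward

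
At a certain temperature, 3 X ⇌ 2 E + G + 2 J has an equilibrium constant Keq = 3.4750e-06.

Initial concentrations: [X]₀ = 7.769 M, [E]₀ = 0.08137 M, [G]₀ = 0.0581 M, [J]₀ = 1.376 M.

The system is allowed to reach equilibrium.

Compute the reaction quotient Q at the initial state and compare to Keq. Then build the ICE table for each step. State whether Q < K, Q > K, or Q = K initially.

Q₀ = 1.5533e-06; Q < K (proceeds forward)

Q₀ = 1.5533e-06 vs Keq = 3.4750e-06 ⇒ Q<K, forward
Step 1:
                  X         E         G         J
  Initial     7.769   0.08137    0.0581     1.376
  Change    -0.0388   0.02586   0.01293   0.02586
  Equil        7.73    0.1072   0.07103     1.402
  solve Keq expr → x = 0.01293; check Q = 3.4750e-06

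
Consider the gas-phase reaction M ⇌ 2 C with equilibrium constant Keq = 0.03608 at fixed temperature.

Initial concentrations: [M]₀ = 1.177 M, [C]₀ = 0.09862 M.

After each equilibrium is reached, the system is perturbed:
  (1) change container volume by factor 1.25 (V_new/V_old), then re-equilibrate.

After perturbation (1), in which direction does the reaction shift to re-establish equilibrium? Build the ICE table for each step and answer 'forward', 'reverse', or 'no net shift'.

Direction: forward

Q₀ = 0.008263 vs Keq = 0.03608 ⇒ Q<K, forward
Step 1:
                  M         C
  init        1.177   0.09862
  Δ        -0.05145    0.1029
  eq          1.126    0.2015
  solve Keq expr → x = 0.05145; check Q = 0.03608
Then change container volume by factor 1.25 (V_new/V_old).
Step 2:
                  M         C
  init       0.9004    0.1612
  Δ        -0.00906   0.01812
  eq         0.8914    0.1793
  solve Keq expr → x = 0.00906; check Q = 0.03608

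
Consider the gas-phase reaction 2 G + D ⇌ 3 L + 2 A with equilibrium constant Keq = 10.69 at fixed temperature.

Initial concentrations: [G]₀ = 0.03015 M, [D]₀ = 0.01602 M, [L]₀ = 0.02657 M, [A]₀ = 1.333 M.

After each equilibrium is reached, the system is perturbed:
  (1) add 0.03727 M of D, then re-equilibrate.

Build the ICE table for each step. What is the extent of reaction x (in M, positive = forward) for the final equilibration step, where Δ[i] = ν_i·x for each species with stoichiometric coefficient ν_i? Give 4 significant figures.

x = 0.003075 M

Q₀ = 2.289 vs Keq = 10.69 ⇒ Q<K, forward
Step 1:
                  G         D         L         A
  init      0.03015   0.01602   0.02657     1.333
  Δ       -0.006024 -0.003012  0.009036  0.006024
  eq        0.02413   0.01301   0.03561     1.339
  solve Keq expr → x = 0.003012; check Q = 10.69
Then add 0.03727 M of D.
Step 2:
                  G         D         L         A
  init      0.02413   0.05028   0.03561     1.339
  Δ        -0.00615 -0.003075  0.009225   0.00615
  eq        0.01798    0.0472   0.04483     1.345
  solve Keq expr → x = 0.003075; check Q = 10.69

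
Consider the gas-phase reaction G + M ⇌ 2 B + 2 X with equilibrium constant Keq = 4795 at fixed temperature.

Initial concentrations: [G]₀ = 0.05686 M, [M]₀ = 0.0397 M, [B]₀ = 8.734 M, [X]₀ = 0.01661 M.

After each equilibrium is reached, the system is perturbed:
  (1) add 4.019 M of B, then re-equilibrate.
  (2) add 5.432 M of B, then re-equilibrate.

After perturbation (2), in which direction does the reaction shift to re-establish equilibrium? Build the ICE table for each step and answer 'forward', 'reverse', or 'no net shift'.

Direction: reverse

Q₀ = 9.323 vs Keq = 4795 ⇒ Q<K, forward
Step 1:
                  G         M         B         X
  I         0.05686    0.0397     8.734   0.01661
  C        -0.03443  -0.03443   0.06887   0.06887
  E         0.02243  0.005265     8.803   0.08548
  solve Keq expr → x = 0.03443; check Q = 4795
Then add 4.019 M of B.
Step 2:
                  G         M         B         X
  I         0.02243  0.005265     12.82   0.08548
  C        0.003139  0.003139 -0.006278 -0.006278
  E         0.02556  0.008405     12.82    0.0792
  solve Keq expr → x = -0.003139; check Q = 4795
Then add 5.432 M of B.
Step 3:
                  G         M         B         X
  I         0.02556  0.008405     18.25    0.0792
  C        0.003757  0.003757 -0.007513 -0.007513
  E         0.02932   0.01216     18.24   0.07169
  solve Keq expr → x = -0.003757; check Q = 4795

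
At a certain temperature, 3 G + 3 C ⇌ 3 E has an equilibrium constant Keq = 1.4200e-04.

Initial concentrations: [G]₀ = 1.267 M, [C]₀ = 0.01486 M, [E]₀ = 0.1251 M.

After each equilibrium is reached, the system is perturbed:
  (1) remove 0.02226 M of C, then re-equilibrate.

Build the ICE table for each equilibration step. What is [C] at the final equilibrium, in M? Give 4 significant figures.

Q₀ = 293.3 vs Keq = 1.4200e-04 ⇒ Q>K, reverse
Step 1:
                  G         C         E
  I           1.267   0.01486    0.1251
  C          0.1157    0.1157   -0.1157
  E           1.383    0.1305  0.009417
  solve Keq expr → x = -0.03856; check Q = 1.4200e-04
Then remove 0.02226 M of C.
Step 2:
                  G         C         E
  I           1.383    0.1083  0.009417
  C         0.00149   0.00149  -0.00149
  E           1.384    0.1098  0.007927
  solve Keq expr → x = -4.9658e-04; check Q = 1.4200e-04

[C]_eq = 0.1098 M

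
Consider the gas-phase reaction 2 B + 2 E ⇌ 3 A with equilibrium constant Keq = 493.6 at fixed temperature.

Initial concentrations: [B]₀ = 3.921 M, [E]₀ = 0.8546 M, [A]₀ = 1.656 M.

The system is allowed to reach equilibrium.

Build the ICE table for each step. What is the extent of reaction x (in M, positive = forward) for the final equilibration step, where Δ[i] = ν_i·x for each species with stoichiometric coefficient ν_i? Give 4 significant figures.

x = 0.393 M

Q₀ = 0.4044 vs Keq = 493.6 ⇒ Q<K, forward
Step 1:
                  B         E         A
  init        3.921    0.8546     1.656
  Δ         -0.7861   -0.7861     1.179
  eq          3.135   0.06854     2.835
  solve Keq expr → x = 0.393; check Q = 493.6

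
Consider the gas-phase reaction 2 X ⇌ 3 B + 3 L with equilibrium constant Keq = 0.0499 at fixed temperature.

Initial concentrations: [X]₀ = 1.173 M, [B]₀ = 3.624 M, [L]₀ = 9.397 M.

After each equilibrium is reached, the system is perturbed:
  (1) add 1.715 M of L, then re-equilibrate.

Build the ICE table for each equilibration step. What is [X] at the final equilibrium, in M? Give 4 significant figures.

Q₀ = 2.8704e+04 vs Keq = 0.0499 ⇒ Q>K, reverse
Step 1:
                    X           B           L
  init          1.173       3.624       9.397
  Δ              2.32      -3.481      -3.481
  eq            3.493      0.1433       5.916
  solve Keq expr → x = -1.16; check Q = 0.0499
Then add 1.715 M of L.
Step 2:
                    X           B           L
  init          3.493      0.1433       7.631
  Δ           0.02086     -0.0313     -0.0313
  eq            3.514       0.112         7.6
  solve Keq expr → x = -0.01043; check Q = 0.0499

[X]_eq = 3.514 M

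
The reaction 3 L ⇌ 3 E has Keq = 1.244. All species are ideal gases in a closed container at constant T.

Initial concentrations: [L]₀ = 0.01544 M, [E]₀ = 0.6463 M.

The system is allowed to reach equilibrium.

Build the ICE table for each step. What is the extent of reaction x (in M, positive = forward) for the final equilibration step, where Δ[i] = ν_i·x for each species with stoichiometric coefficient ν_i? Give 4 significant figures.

Q₀ = 7.3343e+04 vs Keq = 1.244 ⇒ Q>K, reverse
Step 1:
                   L          E
  I          0.01544     0.6463
  C           0.3034    -0.3034
  E           0.3188     0.3429
  solve Keq expr → x = -0.1011; check Q = 1.244

x = -0.1011 M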